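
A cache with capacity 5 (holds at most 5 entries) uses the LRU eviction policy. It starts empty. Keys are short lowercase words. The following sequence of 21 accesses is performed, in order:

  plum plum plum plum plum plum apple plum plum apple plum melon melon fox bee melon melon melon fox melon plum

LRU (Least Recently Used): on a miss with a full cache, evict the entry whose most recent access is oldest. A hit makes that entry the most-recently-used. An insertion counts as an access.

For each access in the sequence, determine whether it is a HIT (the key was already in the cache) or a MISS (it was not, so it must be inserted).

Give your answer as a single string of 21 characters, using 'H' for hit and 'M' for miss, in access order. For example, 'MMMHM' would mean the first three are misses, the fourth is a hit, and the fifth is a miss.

Answer: MHHHHHMHHHHMHMMHHHHHH

Derivation:
LRU simulation (capacity=5):
  1. access plum: MISS. Cache (LRU->MRU): [plum]
  2. access plum: HIT. Cache (LRU->MRU): [plum]
  3. access plum: HIT. Cache (LRU->MRU): [plum]
  4. access plum: HIT. Cache (LRU->MRU): [plum]
  5. access plum: HIT. Cache (LRU->MRU): [plum]
  6. access plum: HIT. Cache (LRU->MRU): [plum]
  7. access apple: MISS. Cache (LRU->MRU): [plum apple]
  8. access plum: HIT. Cache (LRU->MRU): [apple plum]
  9. access plum: HIT. Cache (LRU->MRU): [apple plum]
  10. access apple: HIT. Cache (LRU->MRU): [plum apple]
  11. access plum: HIT. Cache (LRU->MRU): [apple plum]
  12. access melon: MISS. Cache (LRU->MRU): [apple plum melon]
  13. access melon: HIT. Cache (LRU->MRU): [apple plum melon]
  14. access fox: MISS. Cache (LRU->MRU): [apple plum melon fox]
  15. access bee: MISS. Cache (LRU->MRU): [apple plum melon fox bee]
  16. access melon: HIT. Cache (LRU->MRU): [apple plum fox bee melon]
  17. access melon: HIT. Cache (LRU->MRU): [apple plum fox bee melon]
  18. access melon: HIT. Cache (LRU->MRU): [apple plum fox bee melon]
  19. access fox: HIT. Cache (LRU->MRU): [apple plum bee melon fox]
  20. access melon: HIT. Cache (LRU->MRU): [apple plum bee fox melon]
  21. access plum: HIT. Cache (LRU->MRU): [apple bee fox melon plum]
Total: 16 hits, 5 misses, 0 evictions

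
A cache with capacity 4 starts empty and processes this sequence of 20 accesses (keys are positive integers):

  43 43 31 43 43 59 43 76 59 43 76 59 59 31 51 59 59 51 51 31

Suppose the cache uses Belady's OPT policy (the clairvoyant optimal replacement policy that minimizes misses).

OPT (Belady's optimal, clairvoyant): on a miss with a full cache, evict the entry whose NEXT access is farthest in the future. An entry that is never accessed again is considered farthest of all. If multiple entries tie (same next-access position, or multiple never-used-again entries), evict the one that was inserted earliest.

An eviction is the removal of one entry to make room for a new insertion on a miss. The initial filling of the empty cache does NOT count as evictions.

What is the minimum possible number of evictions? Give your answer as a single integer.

Answer: 1

Derivation:
OPT (Belady) simulation (capacity=4):
  1. access 43: MISS. Cache: [43]
  2. access 43: HIT. Next use of 43: step 4. Cache: [43]
  3. access 31: MISS. Cache: [43 31]
  4. access 43: HIT. Next use of 43: step 5. Cache: [43 31]
  5. access 43: HIT. Next use of 43: step 7. Cache: [43 31]
  6. access 59: MISS. Cache: [43 31 59]
  7. access 43: HIT. Next use of 43: step 10. Cache: [43 31 59]
  8. access 76: MISS. Cache: [43 31 59 76]
  9. access 59: HIT. Next use of 59: step 12. Cache: [43 31 59 76]
  10. access 43: HIT. Next use of 43: never. Cache: [43 31 59 76]
  11. access 76: HIT. Next use of 76: never. Cache: [43 31 59 76]
  12. access 59: HIT. Next use of 59: step 13. Cache: [43 31 59 76]
  13. access 59: HIT. Next use of 59: step 16. Cache: [43 31 59 76]
  14. access 31: HIT. Next use of 31: step 20. Cache: [43 31 59 76]
  15. access 51: MISS, evict 43 (next use: never). Cache: [31 59 76 51]
  16. access 59: HIT. Next use of 59: step 17. Cache: [31 59 76 51]
  17. access 59: HIT. Next use of 59: never. Cache: [31 59 76 51]
  18. access 51: HIT. Next use of 51: step 19. Cache: [31 59 76 51]
  19. access 51: HIT. Next use of 51: never. Cache: [31 59 76 51]
  20. access 31: HIT. Next use of 31: never. Cache: [31 59 76 51]
Total: 15 hits, 5 misses, 1 evictions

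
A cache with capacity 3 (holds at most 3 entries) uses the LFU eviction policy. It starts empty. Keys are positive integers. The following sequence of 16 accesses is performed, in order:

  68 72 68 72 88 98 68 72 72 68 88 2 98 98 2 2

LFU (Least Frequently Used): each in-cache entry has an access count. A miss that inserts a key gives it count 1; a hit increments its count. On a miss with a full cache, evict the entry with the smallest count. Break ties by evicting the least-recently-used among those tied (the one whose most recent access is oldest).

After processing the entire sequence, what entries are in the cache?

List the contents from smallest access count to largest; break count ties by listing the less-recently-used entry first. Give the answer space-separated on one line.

LFU simulation (capacity=3):
  1. access 68: MISS. Cache: [68(c=1)]
  2. access 72: MISS. Cache: [68(c=1) 72(c=1)]
  3. access 68: HIT, count now 2. Cache: [72(c=1) 68(c=2)]
  4. access 72: HIT, count now 2. Cache: [68(c=2) 72(c=2)]
  5. access 88: MISS. Cache: [88(c=1) 68(c=2) 72(c=2)]
  6. access 98: MISS, evict 88(c=1). Cache: [98(c=1) 68(c=2) 72(c=2)]
  7. access 68: HIT, count now 3. Cache: [98(c=1) 72(c=2) 68(c=3)]
  8. access 72: HIT, count now 3. Cache: [98(c=1) 68(c=3) 72(c=3)]
  9. access 72: HIT, count now 4. Cache: [98(c=1) 68(c=3) 72(c=4)]
  10. access 68: HIT, count now 4. Cache: [98(c=1) 72(c=4) 68(c=4)]
  11. access 88: MISS, evict 98(c=1). Cache: [88(c=1) 72(c=4) 68(c=4)]
  12. access 2: MISS, evict 88(c=1). Cache: [2(c=1) 72(c=4) 68(c=4)]
  13. access 98: MISS, evict 2(c=1). Cache: [98(c=1) 72(c=4) 68(c=4)]
  14. access 98: HIT, count now 2. Cache: [98(c=2) 72(c=4) 68(c=4)]
  15. access 2: MISS, evict 98(c=2). Cache: [2(c=1) 72(c=4) 68(c=4)]
  16. access 2: HIT, count now 2. Cache: [2(c=2) 72(c=4) 68(c=4)]
Total: 8 hits, 8 misses, 5 evictions

Answer: 2 72 68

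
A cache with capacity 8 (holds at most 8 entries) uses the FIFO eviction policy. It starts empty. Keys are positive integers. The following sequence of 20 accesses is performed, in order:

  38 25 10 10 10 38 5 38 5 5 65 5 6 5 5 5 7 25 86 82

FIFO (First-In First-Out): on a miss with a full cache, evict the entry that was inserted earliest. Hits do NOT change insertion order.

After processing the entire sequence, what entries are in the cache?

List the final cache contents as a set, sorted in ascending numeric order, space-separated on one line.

FIFO simulation (capacity=8):
  1. access 38: MISS. Cache (old->new): [38]
  2. access 25: MISS. Cache (old->new): [38 25]
  3. access 10: MISS. Cache (old->new): [38 25 10]
  4. access 10: HIT. Cache (old->new): [38 25 10]
  5. access 10: HIT. Cache (old->new): [38 25 10]
  6. access 38: HIT. Cache (old->new): [38 25 10]
  7. access 5: MISS. Cache (old->new): [38 25 10 5]
  8. access 38: HIT. Cache (old->new): [38 25 10 5]
  9. access 5: HIT. Cache (old->new): [38 25 10 5]
  10. access 5: HIT. Cache (old->new): [38 25 10 5]
  11. access 65: MISS. Cache (old->new): [38 25 10 5 65]
  12. access 5: HIT. Cache (old->new): [38 25 10 5 65]
  13. access 6: MISS. Cache (old->new): [38 25 10 5 65 6]
  14. access 5: HIT. Cache (old->new): [38 25 10 5 65 6]
  15. access 5: HIT. Cache (old->new): [38 25 10 5 65 6]
  16. access 5: HIT. Cache (old->new): [38 25 10 5 65 6]
  17. access 7: MISS. Cache (old->new): [38 25 10 5 65 6 7]
  18. access 25: HIT. Cache (old->new): [38 25 10 5 65 6 7]
  19. access 86: MISS. Cache (old->new): [38 25 10 5 65 6 7 86]
  20. access 82: MISS, evict 38. Cache (old->new): [25 10 5 65 6 7 86 82]
Total: 11 hits, 9 misses, 1 evictions

Answer: 5 6 7 10 25 65 82 86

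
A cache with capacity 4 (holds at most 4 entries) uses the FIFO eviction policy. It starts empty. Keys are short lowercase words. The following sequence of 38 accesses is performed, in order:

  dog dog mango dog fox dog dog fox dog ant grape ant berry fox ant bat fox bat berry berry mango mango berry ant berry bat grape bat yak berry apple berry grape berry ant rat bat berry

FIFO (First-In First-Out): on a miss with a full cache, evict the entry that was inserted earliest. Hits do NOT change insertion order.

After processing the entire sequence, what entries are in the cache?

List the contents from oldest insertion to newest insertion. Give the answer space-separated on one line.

FIFO simulation (capacity=4):
  1. access dog: MISS. Cache (old->new): [dog]
  2. access dog: HIT. Cache (old->new): [dog]
  3. access mango: MISS. Cache (old->new): [dog mango]
  4. access dog: HIT. Cache (old->new): [dog mango]
  5. access fox: MISS. Cache (old->new): [dog mango fox]
  6. access dog: HIT. Cache (old->new): [dog mango fox]
  7. access dog: HIT. Cache (old->new): [dog mango fox]
  8. access fox: HIT. Cache (old->new): [dog mango fox]
  9. access dog: HIT. Cache (old->new): [dog mango fox]
  10. access ant: MISS. Cache (old->new): [dog mango fox ant]
  11. access grape: MISS, evict dog. Cache (old->new): [mango fox ant grape]
  12. access ant: HIT. Cache (old->new): [mango fox ant grape]
  13. access berry: MISS, evict mango. Cache (old->new): [fox ant grape berry]
  14. access fox: HIT. Cache (old->new): [fox ant grape berry]
  15. access ant: HIT. Cache (old->new): [fox ant grape berry]
  16. access bat: MISS, evict fox. Cache (old->new): [ant grape berry bat]
  17. access fox: MISS, evict ant. Cache (old->new): [grape berry bat fox]
  18. access bat: HIT. Cache (old->new): [grape berry bat fox]
  19. access berry: HIT. Cache (old->new): [grape berry bat fox]
  20. access berry: HIT. Cache (old->new): [grape berry bat fox]
  21. access mango: MISS, evict grape. Cache (old->new): [berry bat fox mango]
  22. access mango: HIT. Cache (old->new): [berry bat fox mango]
  23. access berry: HIT. Cache (old->new): [berry bat fox mango]
  24. access ant: MISS, evict berry. Cache (old->new): [bat fox mango ant]
  25. access berry: MISS, evict bat. Cache (old->new): [fox mango ant berry]
  26. access bat: MISS, evict fox. Cache (old->new): [mango ant berry bat]
  27. access grape: MISS, evict mango. Cache (old->new): [ant berry bat grape]
  28. access bat: HIT. Cache (old->new): [ant berry bat grape]
  29. access yak: MISS, evict ant. Cache (old->new): [berry bat grape yak]
  30. access berry: HIT. Cache (old->new): [berry bat grape yak]
  31. access apple: MISS, evict berry. Cache (old->new): [bat grape yak apple]
  32. access berry: MISS, evict bat. Cache (old->new): [grape yak apple berry]
  33. access grape: HIT. Cache (old->new): [grape yak apple berry]
  34. access berry: HIT. Cache (old->new): [grape yak apple berry]
  35. access ant: MISS, evict grape. Cache (old->new): [yak apple berry ant]
  36. access rat: MISS, evict yak. Cache (old->new): [apple berry ant rat]
  37. access bat: MISS, evict apple. Cache (old->new): [berry ant rat bat]
  38. access berry: HIT. Cache (old->new): [berry ant rat bat]
Total: 19 hits, 19 misses, 15 evictions

Answer: berry ant rat bat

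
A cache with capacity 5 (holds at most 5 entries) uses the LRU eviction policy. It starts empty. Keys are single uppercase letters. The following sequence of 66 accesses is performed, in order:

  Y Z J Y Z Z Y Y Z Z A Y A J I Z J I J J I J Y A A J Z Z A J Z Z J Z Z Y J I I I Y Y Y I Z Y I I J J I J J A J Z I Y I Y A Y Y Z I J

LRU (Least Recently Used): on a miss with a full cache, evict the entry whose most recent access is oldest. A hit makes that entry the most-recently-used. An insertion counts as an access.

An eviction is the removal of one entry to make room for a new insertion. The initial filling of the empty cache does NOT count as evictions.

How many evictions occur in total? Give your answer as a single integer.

LRU simulation (capacity=5):
  1. access Y: MISS. Cache (LRU->MRU): [Y]
  2. access Z: MISS. Cache (LRU->MRU): [Y Z]
  3. access J: MISS. Cache (LRU->MRU): [Y Z J]
  4. access Y: HIT. Cache (LRU->MRU): [Z J Y]
  5. access Z: HIT. Cache (LRU->MRU): [J Y Z]
  6. access Z: HIT. Cache (LRU->MRU): [J Y Z]
  7. access Y: HIT. Cache (LRU->MRU): [J Z Y]
  8. access Y: HIT. Cache (LRU->MRU): [J Z Y]
  9. access Z: HIT. Cache (LRU->MRU): [J Y Z]
  10. access Z: HIT. Cache (LRU->MRU): [J Y Z]
  11. access A: MISS. Cache (LRU->MRU): [J Y Z A]
  12. access Y: HIT. Cache (LRU->MRU): [J Z A Y]
  13. access A: HIT. Cache (LRU->MRU): [J Z Y A]
  14. access J: HIT. Cache (LRU->MRU): [Z Y A J]
  15. access I: MISS. Cache (LRU->MRU): [Z Y A J I]
  16. access Z: HIT. Cache (LRU->MRU): [Y A J I Z]
  17. access J: HIT. Cache (LRU->MRU): [Y A I Z J]
  18. access I: HIT. Cache (LRU->MRU): [Y A Z J I]
  19. access J: HIT. Cache (LRU->MRU): [Y A Z I J]
  20. access J: HIT. Cache (LRU->MRU): [Y A Z I J]
  21. access I: HIT. Cache (LRU->MRU): [Y A Z J I]
  22. access J: HIT. Cache (LRU->MRU): [Y A Z I J]
  23. access Y: HIT. Cache (LRU->MRU): [A Z I J Y]
  24. access A: HIT. Cache (LRU->MRU): [Z I J Y A]
  25. access A: HIT. Cache (LRU->MRU): [Z I J Y A]
  26. access J: HIT. Cache (LRU->MRU): [Z I Y A J]
  27. access Z: HIT. Cache (LRU->MRU): [I Y A J Z]
  28. access Z: HIT. Cache (LRU->MRU): [I Y A J Z]
  29. access A: HIT. Cache (LRU->MRU): [I Y J Z A]
  30. access J: HIT. Cache (LRU->MRU): [I Y Z A J]
  31. access Z: HIT. Cache (LRU->MRU): [I Y A J Z]
  32. access Z: HIT. Cache (LRU->MRU): [I Y A J Z]
  33. access J: HIT. Cache (LRU->MRU): [I Y A Z J]
  34. access Z: HIT. Cache (LRU->MRU): [I Y A J Z]
  35. access Z: HIT. Cache (LRU->MRU): [I Y A J Z]
  36. access Y: HIT. Cache (LRU->MRU): [I A J Z Y]
  37. access J: HIT. Cache (LRU->MRU): [I A Z Y J]
  38. access I: HIT. Cache (LRU->MRU): [A Z Y J I]
  39. access I: HIT. Cache (LRU->MRU): [A Z Y J I]
  40. access I: HIT. Cache (LRU->MRU): [A Z Y J I]
  41. access Y: HIT. Cache (LRU->MRU): [A Z J I Y]
  42. access Y: HIT. Cache (LRU->MRU): [A Z J I Y]
  43. access Y: HIT. Cache (LRU->MRU): [A Z J I Y]
  44. access I: HIT. Cache (LRU->MRU): [A Z J Y I]
  45. access Z: HIT. Cache (LRU->MRU): [A J Y I Z]
  46. access Y: HIT. Cache (LRU->MRU): [A J I Z Y]
  47. access I: HIT. Cache (LRU->MRU): [A J Z Y I]
  48. access I: HIT. Cache (LRU->MRU): [A J Z Y I]
  49. access J: HIT. Cache (LRU->MRU): [A Z Y I J]
  50. access J: HIT. Cache (LRU->MRU): [A Z Y I J]
  51. access I: HIT. Cache (LRU->MRU): [A Z Y J I]
  52. access J: HIT. Cache (LRU->MRU): [A Z Y I J]
  53. access J: HIT. Cache (LRU->MRU): [A Z Y I J]
  54. access A: HIT. Cache (LRU->MRU): [Z Y I J A]
  55. access J: HIT. Cache (LRU->MRU): [Z Y I A J]
  56. access Z: HIT. Cache (LRU->MRU): [Y I A J Z]
  57. access I: HIT. Cache (LRU->MRU): [Y A J Z I]
  58. access Y: HIT. Cache (LRU->MRU): [A J Z I Y]
  59. access I: HIT. Cache (LRU->MRU): [A J Z Y I]
  60. access Y: HIT. Cache (LRU->MRU): [A J Z I Y]
  61. access A: HIT. Cache (LRU->MRU): [J Z I Y A]
  62. access Y: HIT. Cache (LRU->MRU): [J Z I A Y]
  63. access Y: HIT. Cache (LRU->MRU): [J Z I A Y]
  64. access Z: HIT. Cache (LRU->MRU): [J I A Y Z]
  65. access I: HIT. Cache (LRU->MRU): [J A Y Z I]
  66. access J: HIT. Cache (LRU->MRU): [A Y Z I J]
Total: 61 hits, 5 misses, 0 evictions

Answer: 0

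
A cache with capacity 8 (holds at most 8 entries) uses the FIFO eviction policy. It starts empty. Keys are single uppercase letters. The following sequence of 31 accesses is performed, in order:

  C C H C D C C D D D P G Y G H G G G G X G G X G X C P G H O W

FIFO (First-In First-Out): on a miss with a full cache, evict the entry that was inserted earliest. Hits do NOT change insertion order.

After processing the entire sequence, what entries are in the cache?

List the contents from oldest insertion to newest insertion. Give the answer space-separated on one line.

FIFO simulation (capacity=8):
  1. access C: MISS. Cache (old->new): [C]
  2. access C: HIT. Cache (old->new): [C]
  3. access H: MISS. Cache (old->new): [C H]
  4. access C: HIT. Cache (old->new): [C H]
  5. access D: MISS. Cache (old->new): [C H D]
  6. access C: HIT. Cache (old->new): [C H D]
  7. access C: HIT. Cache (old->new): [C H D]
  8. access D: HIT. Cache (old->new): [C H D]
  9. access D: HIT. Cache (old->new): [C H D]
  10. access D: HIT. Cache (old->new): [C H D]
  11. access P: MISS. Cache (old->new): [C H D P]
  12. access G: MISS. Cache (old->new): [C H D P G]
  13. access Y: MISS. Cache (old->new): [C H D P G Y]
  14. access G: HIT. Cache (old->new): [C H D P G Y]
  15. access H: HIT. Cache (old->new): [C H D P G Y]
  16. access G: HIT. Cache (old->new): [C H D P G Y]
  17. access G: HIT. Cache (old->new): [C H D P G Y]
  18. access G: HIT. Cache (old->new): [C H D P G Y]
  19. access G: HIT. Cache (old->new): [C H D P G Y]
  20. access X: MISS. Cache (old->new): [C H D P G Y X]
  21. access G: HIT. Cache (old->new): [C H D P G Y X]
  22. access G: HIT. Cache (old->new): [C H D P G Y X]
  23. access X: HIT. Cache (old->new): [C H D P G Y X]
  24. access G: HIT. Cache (old->new): [C H D P G Y X]
  25. access X: HIT. Cache (old->new): [C H D P G Y X]
  26. access C: HIT. Cache (old->new): [C H D P G Y X]
  27. access P: HIT. Cache (old->new): [C H D P G Y X]
  28. access G: HIT. Cache (old->new): [C H D P G Y X]
  29. access H: HIT. Cache (old->new): [C H D P G Y X]
  30. access O: MISS. Cache (old->new): [C H D P G Y X O]
  31. access W: MISS, evict C. Cache (old->new): [H D P G Y X O W]
Total: 22 hits, 9 misses, 1 evictions

Answer: H D P G Y X O W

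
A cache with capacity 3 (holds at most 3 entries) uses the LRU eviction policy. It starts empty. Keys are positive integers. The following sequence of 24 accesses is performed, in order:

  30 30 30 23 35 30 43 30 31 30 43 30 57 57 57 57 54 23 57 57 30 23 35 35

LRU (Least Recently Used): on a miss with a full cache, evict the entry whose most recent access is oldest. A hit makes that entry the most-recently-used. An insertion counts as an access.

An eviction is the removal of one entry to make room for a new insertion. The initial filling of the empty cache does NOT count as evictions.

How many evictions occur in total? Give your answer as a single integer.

LRU simulation (capacity=3):
  1. access 30: MISS. Cache (LRU->MRU): [30]
  2. access 30: HIT. Cache (LRU->MRU): [30]
  3. access 30: HIT. Cache (LRU->MRU): [30]
  4. access 23: MISS. Cache (LRU->MRU): [30 23]
  5. access 35: MISS. Cache (LRU->MRU): [30 23 35]
  6. access 30: HIT. Cache (LRU->MRU): [23 35 30]
  7. access 43: MISS, evict 23. Cache (LRU->MRU): [35 30 43]
  8. access 30: HIT. Cache (LRU->MRU): [35 43 30]
  9. access 31: MISS, evict 35. Cache (LRU->MRU): [43 30 31]
  10. access 30: HIT. Cache (LRU->MRU): [43 31 30]
  11. access 43: HIT. Cache (LRU->MRU): [31 30 43]
  12. access 30: HIT. Cache (LRU->MRU): [31 43 30]
  13. access 57: MISS, evict 31. Cache (LRU->MRU): [43 30 57]
  14. access 57: HIT. Cache (LRU->MRU): [43 30 57]
  15. access 57: HIT. Cache (LRU->MRU): [43 30 57]
  16. access 57: HIT. Cache (LRU->MRU): [43 30 57]
  17. access 54: MISS, evict 43. Cache (LRU->MRU): [30 57 54]
  18. access 23: MISS, evict 30. Cache (LRU->MRU): [57 54 23]
  19. access 57: HIT. Cache (LRU->MRU): [54 23 57]
  20. access 57: HIT. Cache (LRU->MRU): [54 23 57]
  21. access 30: MISS, evict 54. Cache (LRU->MRU): [23 57 30]
  22. access 23: HIT. Cache (LRU->MRU): [57 30 23]
  23. access 35: MISS, evict 57. Cache (LRU->MRU): [30 23 35]
  24. access 35: HIT. Cache (LRU->MRU): [30 23 35]
Total: 14 hits, 10 misses, 7 evictions

Answer: 7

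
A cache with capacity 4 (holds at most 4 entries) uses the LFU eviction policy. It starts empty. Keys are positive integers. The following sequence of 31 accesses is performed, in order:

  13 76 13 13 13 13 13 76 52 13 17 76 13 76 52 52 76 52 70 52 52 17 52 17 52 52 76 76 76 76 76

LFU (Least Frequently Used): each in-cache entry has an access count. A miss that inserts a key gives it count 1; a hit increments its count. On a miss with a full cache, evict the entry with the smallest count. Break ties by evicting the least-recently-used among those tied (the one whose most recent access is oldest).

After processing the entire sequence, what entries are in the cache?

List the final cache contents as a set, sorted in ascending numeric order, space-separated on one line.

LFU simulation (capacity=4):
  1. access 13: MISS. Cache: [13(c=1)]
  2. access 76: MISS. Cache: [13(c=1) 76(c=1)]
  3. access 13: HIT, count now 2. Cache: [76(c=1) 13(c=2)]
  4. access 13: HIT, count now 3. Cache: [76(c=1) 13(c=3)]
  5. access 13: HIT, count now 4. Cache: [76(c=1) 13(c=4)]
  6. access 13: HIT, count now 5. Cache: [76(c=1) 13(c=5)]
  7. access 13: HIT, count now 6. Cache: [76(c=1) 13(c=6)]
  8. access 76: HIT, count now 2. Cache: [76(c=2) 13(c=6)]
  9. access 52: MISS. Cache: [52(c=1) 76(c=2) 13(c=6)]
  10. access 13: HIT, count now 7. Cache: [52(c=1) 76(c=2) 13(c=7)]
  11. access 17: MISS. Cache: [52(c=1) 17(c=1) 76(c=2) 13(c=7)]
  12. access 76: HIT, count now 3. Cache: [52(c=1) 17(c=1) 76(c=3) 13(c=7)]
  13. access 13: HIT, count now 8. Cache: [52(c=1) 17(c=1) 76(c=3) 13(c=8)]
  14. access 76: HIT, count now 4. Cache: [52(c=1) 17(c=1) 76(c=4) 13(c=8)]
  15. access 52: HIT, count now 2. Cache: [17(c=1) 52(c=2) 76(c=4) 13(c=8)]
  16. access 52: HIT, count now 3. Cache: [17(c=1) 52(c=3) 76(c=4) 13(c=8)]
  17. access 76: HIT, count now 5. Cache: [17(c=1) 52(c=3) 76(c=5) 13(c=8)]
  18. access 52: HIT, count now 4. Cache: [17(c=1) 52(c=4) 76(c=5) 13(c=8)]
  19. access 70: MISS, evict 17(c=1). Cache: [70(c=1) 52(c=4) 76(c=5) 13(c=8)]
  20. access 52: HIT, count now 5. Cache: [70(c=1) 76(c=5) 52(c=5) 13(c=8)]
  21. access 52: HIT, count now 6. Cache: [70(c=1) 76(c=5) 52(c=6) 13(c=8)]
  22. access 17: MISS, evict 70(c=1). Cache: [17(c=1) 76(c=5) 52(c=6) 13(c=8)]
  23. access 52: HIT, count now 7. Cache: [17(c=1) 76(c=5) 52(c=7) 13(c=8)]
  24. access 17: HIT, count now 2. Cache: [17(c=2) 76(c=5) 52(c=7) 13(c=8)]
  25. access 52: HIT, count now 8. Cache: [17(c=2) 76(c=5) 13(c=8) 52(c=8)]
  26. access 52: HIT, count now 9. Cache: [17(c=2) 76(c=5) 13(c=8) 52(c=9)]
  27. access 76: HIT, count now 6. Cache: [17(c=2) 76(c=6) 13(c=8) 52(c=9)]
  28. access 76: HIT, count now 7. Cache: [17(c=2) 76(c=7) 13(c=8) 52(c=9)]
  29. access 76: HIT, count now 8. Cache: [17(c=2) 13(c=8) 76(c=8) 52(c=9)]
  30. access 76: HIT, count now 9. Cache: [17(c=2) 13(c=8) 52(c=9) 76(c=9)]
  31. access 76: HIT, count now 10. Cache: [17(c=2) 13(c=8) 52(c=9) 76(c=10)]
Total: 25 hits, 6 misses, 2 evictions

Answer: 13 17 52 76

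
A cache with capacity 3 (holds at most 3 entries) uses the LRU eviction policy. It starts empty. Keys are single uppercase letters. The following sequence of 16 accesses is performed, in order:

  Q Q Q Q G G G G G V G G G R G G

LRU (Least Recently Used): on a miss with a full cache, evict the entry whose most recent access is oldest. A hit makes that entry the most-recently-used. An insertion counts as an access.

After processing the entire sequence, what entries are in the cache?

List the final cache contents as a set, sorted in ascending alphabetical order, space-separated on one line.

LRU simulation (capacity=3):
  1. access Q: MISS. Cache (LRU->MRU): [Q]
  2. access Q: HIT. Cache (LRU->MRU): [Q]
  3. access Q: HIT. Cache (LRU->MRU): [Q]
  4. access Q: HIT. Cache (LRU->MRU): [Q]
  5. access G: MISS. Cache (LRU->MRU): [Q G]
  6. access G: HIT. Cache (LRU->MRU): [Q G]
  7. access G: HIT. Cache (LRU->MRU): [Q G]
  8. access G: HIT. Cache (LRU->MRU): [Q G]
  9. access G: HIT. Cache (LRU->MRU): [Q G]
  10. access V: MISS. Cache (LRU->MRU): [Q G V]
  11. access G: HIT. Cache (LRU->MRU): [Q V G]
  12. access G: HIT. Cache (LRU->MRU): [Q V G]
  13. access G: HIT. Cache (LRU->MRU): [Q V G]
  14. access R: MISS, evict Q. Cache (LRU->MRU): [V G R]
  15. access G: HIT. Cache (LRU->MRU): [V R G]
  16. access G: HIT. Cache (LRU->MRU): [V R G]
Total: 12 hits, 4 misses, 1 evictions

Answer: G R V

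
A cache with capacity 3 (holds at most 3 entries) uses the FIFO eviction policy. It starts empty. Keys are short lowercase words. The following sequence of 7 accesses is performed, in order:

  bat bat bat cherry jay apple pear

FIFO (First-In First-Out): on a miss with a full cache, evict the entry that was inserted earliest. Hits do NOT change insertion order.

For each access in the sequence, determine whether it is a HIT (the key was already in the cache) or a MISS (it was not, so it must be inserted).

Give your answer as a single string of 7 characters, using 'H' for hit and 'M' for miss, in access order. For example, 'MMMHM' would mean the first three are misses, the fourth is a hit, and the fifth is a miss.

Answer: MHHMMMM

Derivation:
FIFO simulation (capacity=3):
  1. access bat: MISS. Cache (old->new): [bat]
  2. access bat: HIT. Cache (old->new): [bat]
  3. access bat: HIT. Cache (old->new): [bat]
  4. access cherry: MISS. Cache (old->new): [bat cherry]
  5. access jay: MISS. Cache (old->new): [bat cherry jay]
  6. access apple: MISS, evict bat. Cache (old->new): [cherry jay apple]
  7. access pear: MISS, evict cherry. Cache (old->new): [jay apple pear]
Total: 2 hits, 5 misses, 2 evictions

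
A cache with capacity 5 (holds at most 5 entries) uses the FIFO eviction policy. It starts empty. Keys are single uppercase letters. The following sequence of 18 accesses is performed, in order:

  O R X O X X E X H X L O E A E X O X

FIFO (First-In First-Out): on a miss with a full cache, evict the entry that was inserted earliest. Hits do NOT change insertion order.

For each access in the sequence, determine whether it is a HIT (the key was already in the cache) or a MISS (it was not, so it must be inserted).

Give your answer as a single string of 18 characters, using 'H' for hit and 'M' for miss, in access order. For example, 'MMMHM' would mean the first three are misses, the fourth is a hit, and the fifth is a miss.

Answer: MMMHHHMHMHMMHMHMHH

Derivation:
FIFO simulation (capacity=5):
  1. access O: MISS. Cache (old->new): [O]
  2. access R: MISS. Cache (old->new): [O R]
  3. access X: MISS. Cache (old->new): [O R X]
  4. access O: HIT. Cache (old->new): [O R X]
  5. access X: HIT. Cache (old->new): [O R X]
  6. access X: HIT. Cache (old->new): [O R X]
  7. access E: MISS. Cache (old->new): [O R X E]
  8. access X: HIT. Cache (old->new): [O R X E]
  9. access H: MISS. Cache (old->new): [O R X E H]
  10. access X: HIT. Cache (old->new): [O R X E H]
  11. access L: MISS, evict O. Cache (old->new): [R X E H L]
  12. access O: MISS, evict R. Cache (old->new): [X E H L O]
  13. access E: HIT. Cache (old->new): [X E H L O]
  14. access A: MISS, evict X. Cache (old->new): [E H L O A]
  15. access E: HIT. Cache (old->new): [E H L O A]
  16. access X: MISS, evict E. Cache (old->new): [H L O A X]
  17. access O: HIT. Cache (old->new): [H L O A X]
  18. access X: HIT. Cache (old->new): [H L O A X]
Total: 9 hits, 9 misses, 4 evictions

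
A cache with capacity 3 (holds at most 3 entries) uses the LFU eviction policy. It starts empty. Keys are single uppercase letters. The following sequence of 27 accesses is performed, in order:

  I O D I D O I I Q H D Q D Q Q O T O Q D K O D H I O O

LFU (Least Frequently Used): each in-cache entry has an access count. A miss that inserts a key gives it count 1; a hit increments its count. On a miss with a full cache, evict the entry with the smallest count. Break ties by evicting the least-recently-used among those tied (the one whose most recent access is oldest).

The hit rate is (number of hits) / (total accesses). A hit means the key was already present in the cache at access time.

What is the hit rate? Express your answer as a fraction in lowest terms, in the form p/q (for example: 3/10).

LFU simulation (capacity=3):
  1. access I: MISS. Cache: [I(c=1)]
  2. access O: MISS. Cache: [I(c=1) O(c=1)]
  3. access D: MISS. Cache: [I(c=1) O(c=1) D(c=1)]
  4. access I: HIT, count now 2. Cache: [O(c=1) D(c=1) I(c=2)]
  5. access D: HIT, count now 2. Cache: [O(c=1) I(c=2) D(c=2)]
  6. access O: HIT, count now 2. Cache: [I(c=2) D(c=2) O(c=2)]
  7. access I: HIT, count now 3. Cache: [D(c=2) O(c=2) I(c=3)]
  8. access I: HIT, count now 4. Cache: [D(c=2) O(c=2) I(c=4)]
  9. access Q: MISS, evict D(c=2). Cache: [Q(c=1) O(c=2) I(c=4)]
  10. access H: MISS, evict Q(c=1). Cache: [H(c=1) O(c=2) I(c=4)]
  11. access D: MISS, evict H(c=1). Cache: [D(c=1) O(c=2) I(c=4)]
  12. access Q: MISS, evict D(c=1). Cache: [Q(c=1) O(c=2) I(c=4)]
  13. access D: MISS, evict Q(c=1). Cache: [D(c=1) O(c=2) I(c=4)]
  14. access Q: MISS, evict D(c=1). Cache: [Q(c=1) O(c=2) I(c=4)]
  15. access Q: HIT, count now 2. Cache: [O(c=2) Q(c=2) I(c=4)]
  16. access O: HIT, count now 3. Cache: [Q(c=2) O(c=3) I(c=4)]
  17. access T: MISS, evict Q(c=2). Cache: [T(c=1) O(c=3) I(c=4)]
  18. access O: HIT, count now 4. Cache: [T(c=1) I(c=4) O(c=4)]
  19. access Q: MISS, evict T(c=1). Cache: [Q(c=1) I(c=4) O(c=4)]
  20. access D: MISS, evict Q(c=1). Cache: [D(c=1) I(c=4) O(c=4)]
  21. access K: MISS, evict D(c=1). Cache: [K(c=1) I(c=4) O(c=4)]
  22. access O: HIT, count now 5. Cache: [K(c=1) I(c=4) O(c=5)]
  23. access D: MISS, evict K(c=1). Cache: [D(c=1) I(c=4) O(c=5)]
  24. access H: MISS, evict D(c=1). Cache: [H(c=1) I(c=4) O(c=5)]
  25. access I: HIT, count now 5. Cache: [H(c=1) O(c=5) I(c=5)]
  26. access O: HIT, count now 6. Cache: [H(c=1) I(c=5) O(c=6)]
  27. access O: HIT, count now 7. Cache: [H(c=1) I(c=5) O(c=7)]
Total: 12 hits, 15 misses, 12 evictions

Hit rate = 12/27 = 4/9

Answer: 4/9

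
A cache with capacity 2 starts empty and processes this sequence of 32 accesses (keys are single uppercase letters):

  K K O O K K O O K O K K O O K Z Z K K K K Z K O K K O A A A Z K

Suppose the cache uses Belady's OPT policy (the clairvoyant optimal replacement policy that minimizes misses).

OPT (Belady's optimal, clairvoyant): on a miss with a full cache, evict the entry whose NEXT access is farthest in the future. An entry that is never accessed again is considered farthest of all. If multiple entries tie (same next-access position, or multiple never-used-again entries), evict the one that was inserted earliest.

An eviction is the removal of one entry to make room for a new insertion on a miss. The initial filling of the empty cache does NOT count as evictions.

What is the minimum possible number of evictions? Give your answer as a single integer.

OPT (Belady) simulation (capacity=2):
  1. access K: MISS. Cache: [K]
  2. access K: HIT. Next use of K: step 5. Cache: [K]
  3. access O: MISS. Cache: [K O]
  4. access O: HIT. Next use of O: step 7. Cache: [K O]
  5. access K: HIT. Next use of K: step 6. Cache: [K O]
  6. access K: HIT. Next use of K: step 9. Cache: [K O]
  7. access O: HIT. Next use of O: step 8. Cache: [K O]
  8. access O: HIT. Next use of O: step 10. Cache: [K O]
  9. access K: HIT. Next use of K: step 11. Cache: [K O]
  10. access O: HIT. Next use of O: step 13. Cache: [K O]
  11. access K: HIT. Next use of K: step 12. Cache: [K O]
  12. access K: HIT. Next use of K: step 15. Cache: [K O]
  13. access O: HIT. Next use of O: step 14. Cache: [K O]
  14. access O: HIT. Next use of O: step 24. Cache: [K O]
  15. access K: HIT. Next use of K: step 18. Cache: [K O]
  16. access Z: MISS, evict O (next use: step 24). Cache: [K Z]
  17. access Z: HIT. Next use of Z: step 22. Cache: [K Z]
  18. access K: HIT. Next use of K: step 19. Cache: [K Z]
  19. access K: HIT. Next use of K: step 20. Cache: [K Z]
  20. access K: HIT. Next use of K: step 21. Cache: [K Z]
  21. access K: HIT. Next use of K: step 23. Cache: [K Z]
  22. access Z: HIT. Next use of Z: step 31. Cache: [K Z]
  23. access K: HIT. Next use of K: step 25. Cache: [K Z]
  24. access O: MISS, evict Z (next use: step 31). Cache: [K O]
  25. access K: HIT. Next use of K: step 26. Cache: [K O]
  26. access K: HIT. Next use of K: step 32. Cache: [K O]
  27. access O: HIT. Next use of O: never. Cache: [K O]
  28. access A: MISS, evict O (next use: never). Cache: [K A]
  29. access A: HIT. Next use of A: step 30. Cache: [K A]
  30. access A: HIT. Next use of A: never. Cache: [K A]
  31. access Z: MISS, evict A (next use: never). Cache: [K Z]
  32. access K: HIT. Next use of K: never. Cache: [K Z]
Total: 26 hits, 6 misses, 4 evictions

Answer: 4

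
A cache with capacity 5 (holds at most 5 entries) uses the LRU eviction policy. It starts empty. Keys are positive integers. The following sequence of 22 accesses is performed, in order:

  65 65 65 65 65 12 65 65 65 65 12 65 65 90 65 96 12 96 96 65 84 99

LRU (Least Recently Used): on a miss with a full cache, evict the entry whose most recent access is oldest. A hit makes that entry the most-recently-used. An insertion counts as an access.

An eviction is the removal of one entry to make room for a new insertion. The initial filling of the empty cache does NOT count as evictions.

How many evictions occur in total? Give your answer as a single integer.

LRU simulation (capacity=5):
  1. access 65: MISS. Cache (LRU->MRU): [65]
  2. access 65: HIT. Cache (LRU->MRU): [65]
  3. access 65: HIT. Cache (LRU->MRU): [65]
  4. access 65: HIT. Cache (LRU->MRU): [65]
  5. access 65: HIT. Cache (LRU->MRU): [65]
  6. access 12: MISS. Cache (LRU->MRU): [65 12]
  7. access 65: HIT. Cache (LRU->MRU): [12 65]
  8. access 65: HIT. Cache (LRU->MRU): [12 65]
  9. access 65: HIT. Cache (LRU->MRU): [12 65]
  10. access 65: HIT. Cache (LRU->MRU): [12 65]
  11. access 12: HIT. Cache (LRU->MRU): [65 12]
  12. access 65: HIT. Cache (LRU->MRU): [12 65]
  13. access 65: HIT. Cache (LRU->MRU): [12 65]
  14. access 90: MISS. Cache (LRU->MRU): [12 65 90]
  15. access 65: HIT. Cache (LRU->MRU): [12 90 65]
  16. access 96: MISS. Cache (LRU->MRU): [12 90 65 96]
  17. access 12: HIT. Cache (LRU->MRU): [90 65 96 12]
  18. access 96: HIT. Cache (LRU->MRU): [90 65 12 96]
  19. access 96: HIT. Cache (LRU->MRU): [90 65 12 96]
  20. access 65: HIT. Cache (LRU->MRU): [90 12 96 65]
  21. access 84: MISS. Cache (LRU->MRU): [90 12 96 65 84]
  22. access 99: MISS, evict 90. Cache (LRU->MRU): [12 96 65 84 99]
Total: 16 hits, 6 misses, 1 evictions

Answer: 1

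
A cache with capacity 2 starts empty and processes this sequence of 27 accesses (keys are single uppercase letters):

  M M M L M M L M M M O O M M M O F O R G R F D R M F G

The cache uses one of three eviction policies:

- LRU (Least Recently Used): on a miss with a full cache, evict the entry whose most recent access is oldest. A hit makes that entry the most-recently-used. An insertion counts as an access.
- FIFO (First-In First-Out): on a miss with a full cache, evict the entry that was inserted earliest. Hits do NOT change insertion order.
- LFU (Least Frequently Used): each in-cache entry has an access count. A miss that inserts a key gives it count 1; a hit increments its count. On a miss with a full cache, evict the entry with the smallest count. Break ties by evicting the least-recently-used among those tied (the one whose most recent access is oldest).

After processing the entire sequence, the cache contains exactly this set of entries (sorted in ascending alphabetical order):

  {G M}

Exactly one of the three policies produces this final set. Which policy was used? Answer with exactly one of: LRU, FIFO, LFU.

Simulating under each policy and comparing final sets:
  LRU: final set = {F G} -> differs
  FIFO: final set = {F G} -> differs
  LFU: final set = {G M} -> MATCHES target
Only LFU produces the target set.

Answer: LFU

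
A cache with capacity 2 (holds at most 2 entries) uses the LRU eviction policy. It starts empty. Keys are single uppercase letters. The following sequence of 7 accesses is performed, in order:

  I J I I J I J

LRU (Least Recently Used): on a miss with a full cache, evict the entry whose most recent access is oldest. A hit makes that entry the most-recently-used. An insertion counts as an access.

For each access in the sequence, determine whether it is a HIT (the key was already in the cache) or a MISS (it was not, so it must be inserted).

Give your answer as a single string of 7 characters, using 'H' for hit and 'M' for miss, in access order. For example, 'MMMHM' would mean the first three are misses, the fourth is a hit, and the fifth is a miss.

Answer: MMHHHHH

Derivation:
LRU simulation (capacity=2):
  1. access I: MISS. Cache (LRU->MRU): [I]
  2. access J: MISS. Cache (LRU->MRU): [I J]
  3. access I: HIT. Cache (LRU->MRU): [J I]
  4. access I: HIT. Cache (LRU->MRU): [J I]
  5. access J: HIT. Cache (LRU->MRU): [I J]
  6. access I: HIT. Cache (LRU->MRU): [J I]
  7. access J: HIT. Cache (LRU->MRU): [I J]
Total: 5 hits, 2 misses, 0 evictions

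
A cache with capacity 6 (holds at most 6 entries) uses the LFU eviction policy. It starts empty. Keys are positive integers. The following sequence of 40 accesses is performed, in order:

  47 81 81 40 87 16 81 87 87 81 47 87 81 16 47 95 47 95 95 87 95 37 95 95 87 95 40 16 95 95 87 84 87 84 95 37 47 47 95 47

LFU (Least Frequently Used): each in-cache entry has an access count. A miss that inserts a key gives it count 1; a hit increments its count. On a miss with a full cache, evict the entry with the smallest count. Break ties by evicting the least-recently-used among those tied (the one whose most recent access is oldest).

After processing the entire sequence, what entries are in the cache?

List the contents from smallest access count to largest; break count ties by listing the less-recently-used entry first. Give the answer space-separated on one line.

Answer: 37 16 81 47 87 95

Derivation:
LFU simulation (capacity=6):
  1. access 47: MISS. Cache: [47(c=1)]
  2. access 81: MISS. Cache: [47(c=1) 81(c=1)]
  3. access 81: HIT, count now 2. Cache: [47(c=1) 81(c=2)]
  4. access 40: MISS. Cache: [47(c=1) 40(c=1) 81(c=2)]
  5. access 87: MISS. Cache: [47(c=1) 40(c=1) 87(c=1) 81(c=2)]
  6. access 16: MISS. Cache: [47(c=1) 40(c=1) 87(c=1) 16(c=1) 81(c=2)]
  7. access 81: HIT, count now 3. Cache: [47(c=1) 40(c=1) 87(c=1) 16(c=1) 81(c=3)]
  8. access 87: HIT, count now 2. Cache: [47(c=1) 40(c=1) 16(c=1) 87(c=2) 81(c=3)]
  9. access 87: HIT, count now 3. Cache: [47(c=1) 40(c=1) 16(c=1) 81(c=3) 87(c=3)]
  10. access 81: HIT, count now 4. Cache: [47(c=1) 40(c=1) 16(c=1) 87(c=3) 81(c=4)]
  11. access 47: HIT, count now 2. Cache: [40(c=1) 16(c=1) 47(c=2) 87(c=3) 81(c=4)]
  12. access 87: HIT, count now 4. Cache: [40(c=1) 16(c=1) 47(c=2) 81(c=4) 87(c=4)]
  13. access 81: HIT, count now 5. Cache: [40(c=1) 16(c=1) 47(c=2) 87(c=4) 81(c=5)]
  14. access 16: HIT, count now 2. Cache: [40(c=1) 47(c=2) 16(c=2) 87(c=4) 81(c=5)]
  15. access 47: HIT, count now 3. Cache: [40(c=1) 16(c=2) 47(c=3) 87(c=4) 81(c=5)]
  16. access 95: MISS. Cache: [40(c=1) 95(c=1) 16(c=2) 47(c=3) 87(c=4) 81(c=5)]
  17. access 47: HIT, count now 4. Cache: [40(c=1) 95(c=1) 16(c=2) 87(c=4) 47(c=4) 81(c=5)]
  18. access 95: HIT, count now 2. Cache: [40(c=1) 16(c=2) 95(c=2) 87(c=4) 47(c=4) 81(c=5)]
  19. access 95: HIT, count now 3. Cache: [40(c=1) 16(c=2) 95(c=3) 87(c=4) 47(c=4) 81(c=5)]
  20. access 87: HIT, count now 5. Cache: [40(c=1) 16(c=2) 95(c=3) 47(c=4) 81(c=5) 87(c=5)]
  21. access 95: HIT, count now 4. Cache: [40(c=1) 16(c=2) 47(c=4) 95(c=4) 81(c=5) 87(c=5)]
  22. access 37: MISS, evict 40(c=1). Cache: [37(c=1) 16(c=2) 47(c=4) 95(c=4) 81(c=5) 87(c=5)]
  23. access 95: HIT, count now 5. Cache: [37(c=1) 16(c=2) 47(c=4) 81(c=5) 87(c=5) 95(c=5)]
  24. access 95: HIT, count now 6. Cache: [37(c=1) 16(c=2) 47(c=4) 81(c=5) 87(c=5) 95(c=6)]
  25. access 87: HIT, count now 6. Cache: [37(c=1) 16(c=2) 47(c=4) 81(c=5) 95(c=6) 87(c=6)]
  26. access 95: HIT, count now 7. Cache: [37(c=1) 16(c=2) 47(c=4) 81(c=5) 87(c=6) 95(c=7)]
  27. access 40: MISS, evict 37(c=1). Cache: [40(c=1) 16(c=2) 47(c=4) 81(c=5) 87(c=6) 95(c=7)]
  28. access 16: HIT, count now 3. Cache: [40(c=1) 16(c=3) 47(c=4) 81(c=5) 87(c=6) 95(c=7)]
  29. access 95: HIT, count now 8. Cache: [40(c=1) 16(c=3) 47(c=4) 81(c=5) 87(c=6) 95(c=8)]
  30. access 95: HIT, count now 9. Cache: [40(c=1) 16(c=3) 47(c=4) 81(c=5) 87(c=6) 95(c=9)]
  31. access 87: HIT, count now 7. Cache: [40(c=1) 16(c=3) 47(c=4) 81(c=5) 87(c=7) 95(c=9)]
  32. access 84: MISS, evict 40(c=1). Cache: [84(c=1) 16(c=3) 47(c=4) 81(c=5) 87(c=7) 95(c=9)]
  33. access 87: HIT, count now 8. Cache: [84(c=1) 16(c=3) 47(c=4) 81(c=5) 87(c=8) 95(c=9)]
  34. access 84: HIT, count now 2. Cache: [84(c=2) 16(c=3) 47(c=4) 81(c=5) 87(c=8) 95(c=9)]
  35. access 95: HIT, count now 10. Cache: [84(c=2) 16(c=3) 47(c=4) 81(c=5) 87(c=8) 95(c=10)]
  36. access 37: MISS, evict 84(c=2). Cache: [37(c=1) 16(c=3) 47(c=4) 81(c=5) 87(c=8) 95(c=10)]
  37. access 47: HIT, count now 5. Cache: [37(c=1) 16(c=3) 81(c=5) 47(c=5) 87(c=8) 95(c=10)]
  38. access 47: HIT, count now 6. Cache: [37(c=1) 16(c=3) 81(c=5) 47(c=6) 87(c=8) 95(c=10)]
  39. access 95: HIT, count now 11. Cache: [37(c=1) 16(c=3) 81(c=5) 47(c=6) 87(c=8) 95(c=11)]
  40. access 47: HIT, count now 7. Cache: [37(c=1) 16(c=3) 81(c=5) 47(c=7) 87(c=8) 95(c=11)]
Total: 30 hits, 10 misses, 4 evictions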